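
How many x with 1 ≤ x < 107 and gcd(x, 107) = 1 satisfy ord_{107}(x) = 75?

0

φ(107) = 107 − 1 = 106 = 2 · 53.
In a cyclic group of order 106, there are φ(d) elements of order d for each divisor d of 106, and zero for non-divisors.
Since 75 ∤ 106, the count is 0.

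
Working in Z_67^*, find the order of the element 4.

33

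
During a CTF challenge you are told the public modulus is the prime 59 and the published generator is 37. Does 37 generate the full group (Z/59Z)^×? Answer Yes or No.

φ(59) = 59 − 1 = 58 = 2 · 29.
37 is a primitive root mod 59 iff 37^(φ(59)/q) ≢ 1 for every prime q | φ(59), i.e. q ∈ {2, 29}.
37^29 ≡ 58 (mod 59)  [q = 2: ≢ 1 ✓]
37^2 ≡ 12 (mod 59)  [q = 29: ≢ 1 ✓]
None equal 1, so ord_59(37) = 58: 37 is a primitive root.

Yes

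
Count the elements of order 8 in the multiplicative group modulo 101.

0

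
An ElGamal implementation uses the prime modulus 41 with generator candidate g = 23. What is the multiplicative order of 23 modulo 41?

ord(23) | φ(41) = 41 − 1 = 40 = 2^3 · 5.
Divisors of 40: 1, 2, 4, 5, 8, 10, 20, 40.
Check 23^d mod 41 for each divisor in increasing order:
23^1 ≡ 23 (mod 41)
23^2 ≡ 37 (mod 41)
23^4 ≡ 16 (mod 41)
23^5 ≡ 40 (mod 41)
23^8 ≡ 10 (mod 41)
23^10 ≡ 1 (mod 41) ✓
Hence ord(23) = 10.

10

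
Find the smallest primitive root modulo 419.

φ(419) = 419 − 1 = 418 = 2 · 11 · 19.
Test candidates g = 2, 3, … against the prime factors q ∈ {2, 11, 19} of φ(419): g is a generator iff g^(418/q) ≢ 1 for every such q.
g = 2: 2^209 ≡ 418; 2^38 ≡ 334; 2^22 ≡ 114 — none is 1, so 2 is a primitive root.
The smallest primitive root modulo 419 is 2.

2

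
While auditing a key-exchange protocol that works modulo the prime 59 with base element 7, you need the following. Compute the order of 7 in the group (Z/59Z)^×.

29

ord(7) | φ(59) = 59 − 1 = 58 = 2 · 29.
Divisors of 58: 1, 2, 29, 58.
Test each divisor d:
7^1 ≡ 7 (mod 59)
7^2 ≡ 49 (mod 59)
7^29 ≡ 1 (mod 59) ✓
Hence ord(7) = 29.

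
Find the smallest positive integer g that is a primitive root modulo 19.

2

φ(19) = 19 − 1 = 18 = 2 · 3^2.
g is a primitive root iff g^(18/q) ≢ 1 (mod 19) for each prime q ∈ {2, 3}.
g = 2: 2^9 ≡ 18; 2^6 ≡ 7 — none is 1, so 2 is a primitive root.
The smallest primitive root modulo 19 is 2.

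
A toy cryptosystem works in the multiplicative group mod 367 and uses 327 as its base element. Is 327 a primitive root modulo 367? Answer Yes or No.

No

φ(367) = 367 − 1 = 366 = 2 · 3 · 61.
Test 327^(366/q) mod 367 for each prime factor q of 366:
327^183 ≡ 1 (mod 367)  [q = 2: ≡ 1 ✗]
327^122 ≡ 1 (mod 367)  [q = 3: ≡ 1 ✗]
327^6 ≡ 346 (mod 367)  [q = 61: ≢ 1 ✓]
The check at q = 2 fails, so 327 generates a proper subgroup.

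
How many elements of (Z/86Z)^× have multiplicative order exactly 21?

12

φ(86) = φ(2)·φ(43) = 1·42 = 42 = 2 · 3 · 7.
In a cyclic group of order 42, there are φ(d) elements of order d for each divisor d of 42, and zero for non-divisors.
21 = 3 · 7 divides 42, and φ(21) = 12.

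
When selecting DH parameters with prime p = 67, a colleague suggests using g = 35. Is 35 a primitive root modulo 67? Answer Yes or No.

No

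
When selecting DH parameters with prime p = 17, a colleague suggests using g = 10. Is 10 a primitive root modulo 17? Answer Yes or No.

Yes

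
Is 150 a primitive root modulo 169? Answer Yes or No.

No

φ(169) = φ(13^2) = 13·(13−1) = 156 = 2^2 · 3 · 13.
Test 150^(156/q) mod 169 for each prime factor q of 156:
150^78 ≡ 168 (mod 169)  [q = 2: ≢ 1 ✓]
150^52 ≡ 22 (mod 169)  [q = 3: ≢ 1 ✓]
150^12 ≡ 1 (mod 169)  [q = 13: ≡ 1 ✗]
The check at q = 13 fails, so 150 generates a proper subgroup.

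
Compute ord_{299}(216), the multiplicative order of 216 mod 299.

By Lagrange's theorem, ord_299(216) divides φ(299) = φ(13·23) = (13−1)·(23−1) = 12·22 = 264 = 2^3 · 3 · 11.
Divisors of 264: 1, 2, 3, 4, 6, 8, 11, 12, 22, 24, 33, 44, 66, 88, 132, 264.
Evaluate successive powers at the divisors of 264:
216^1 ≡ 216 (mod 299)
216^2 ≡ 12 (mod 299)
216^3 ≡ 200 (mod 299)
216^4 ≡ 144 (mod 299)
216^6 ≡ 233 (mod 299)
216^8 ≡ 105 (mod 299)
216^11 ≡ 70 (mod 299)
216^12 ≡ 170 (mod 299)
216^22 ≡ 116 (mod 299)
216^24 ≡ 196 (mod 299)
216^33 ≡ 47 (mod 299)
216^44 ≡ 1 (mod 299) ✓
Hence ord(216) = 44.

44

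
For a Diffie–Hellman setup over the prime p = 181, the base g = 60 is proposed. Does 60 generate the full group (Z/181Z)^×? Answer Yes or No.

No

φ(181) = 181 − 1 = 180 = 2^2 · 3^2 · 5.
60 is a primitive root mod 181 iff 60^(φ(181)/q) ≢ 1 for every prime q | φ(181), i.e. q ∈ {2, 3, 5}.
60^90 ≡ 1 (mod 181)  [q = 2: ≡ 1 ✗]
60^60 ≡ 48 (mod 181)  [q = 3: ≢ 1 ✓]
60^36 ≡ 135 (mod 181)  [q = 5: ≢ 1 ✓]
60^90 ≡ 1 shows ord(60) | 90, strictly less than φ(181); not a primitive root.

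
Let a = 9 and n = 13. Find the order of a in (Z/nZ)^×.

3

By Lagrange's theorem, ord_13(9) divides φ(13) = 13 − 1 = 12 = 2^2 · 3.
Divisors of 12: 1, 2, 3, 4, 6, 12.
Compute 9^d (mod 13) for the divisors d until we hit 1:
9^1 ≡ 9
9^2 ≡ 3
9^3 ≡ 1
Hence ord(9) = 3.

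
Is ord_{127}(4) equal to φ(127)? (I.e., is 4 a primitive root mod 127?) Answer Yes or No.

No

φ(127) = 127 − 1 = 126 = 2 · 3^2 · 7.
An element g generates (Z/127Z)^× iff g^(126/q) ≢ 1 (mod 127) for each prime q ∈ {2, 3, 7}.
4^63 ≡ 1 (mod 127)  [q = 2: ≡ 1 ✗]
4^42 ≡ 1 (mod 127)  [q = 3: ≡ 1 ✗]
4^18 ≡ 2 (mod 127)  [q = 7: ≢ 1 ✓]
The check at q = 2 fails, so 4 generates a proper subgroup.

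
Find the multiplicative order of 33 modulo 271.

54

The order of 33 must divide φ(271) = 271 − 1 = 270 = 2 · 3^3 · 5.
Divisors of 270: 1, 2, 3, 5, 6, 9, 10, 15, 18, 27, 30, 45, 54, 90, 135, 270.
Compute 33^d (mod 271) for the divisors d until we hit 1:
33^1 ≡ 33 (mod 271)
33^2 ≡ 5 (mod 271)
33^3 ≡ 165 (mod 271)
33^5 ≡ 12 (mod 271)
33^6 ≡ 125 (mod 271)
33^9 ≡ 29 (mod 271)
33^10 ≡ 144 (mod 271)
33^15 ≡ 102 (mod 271)
33^18 ≡ 28 (mod 271)
33^27 ≡ 270 (mod 271)
33^30 ≡ 106 (mod 271)
33^45 ≡ 243 (mod 271)
33^54 ≡ 1 (mod 271) ✓
Hence ord(33) = 54.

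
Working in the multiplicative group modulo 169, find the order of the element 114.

78

ord(114) | φ(169) = φ(13^2) = 13·(13−1) = 156 = 2^2 · 3 · 13.
Divisors of 156: 1, 2, 3, 4, 6, 12, 13, 26, 39, 52, 78, 156.
Compute 114^d (mod 169) for the divisors d until we hit 1:
114^1 ≡ 114 (mod 169)
114^2 ≡ 152 (mod 169)
114^3 ≡ 90 (mod 169)
114^4 ≡ 120 (mod 169)
114^6 ≡ 157 (mod 169)
114^12 ≡ 144 (mod 169)
114^13 ≡ 23 (mod 169)
114^26 ≡ 22 (mod 169)
114^39 ≡ 168 (mod 169)
114^52 ≡ 146 (mod 169)
114^78 ≡ 1 (mod 169) ✓
Therefore the multiplicative order of 114 modulo 169 is 78.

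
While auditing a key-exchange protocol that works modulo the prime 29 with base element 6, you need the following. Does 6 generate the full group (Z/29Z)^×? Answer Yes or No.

φ(29) = 29 − 1 = 28 = 2^2 · 7.
6 is a primitive root mod 29 iff 6^(φ(29)/q) ≢ 1 for every prime q | φ(29), i.e. q ∈ {2, 7}.
6^14 ≡ 1 (mod 29)  [q = 2: ≡ 1 ✗]
6^4 ≡ 20 (mod 29)  [q = 7: ≢ 1 ✓]
The check at q = 2 fails, so 6 generates a proper subgroup.

No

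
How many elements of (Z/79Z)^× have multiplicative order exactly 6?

φ(79) = 79 − 1 = 78 = 2 · 3 · 13.
In a cyclic group of order 78, there are φ(d) elements of order d for each divisor d of 78, and zero for non-divisors.
6 = 2 · 3 divides 78, and φ(6) = 2.

2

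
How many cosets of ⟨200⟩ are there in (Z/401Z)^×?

By Lagrange's theorem, ord_401(200) divides φ(401) = 401 − 1 = 400 = 2^4 · 5^2.
Divisors of 400: 1, 2, 4, 5, 8, 10, 16, 20, 25, 40, 50, 80, 100, 200, 400.
Compute 200^d (mod 401) for the divisors d until we hit 1:
200^1 ≡ 200 (mod 401)
200^2 ≡ 301 (mod 401)
200^4 ≡ 376 (mod 401)
200^5 ≡ 213 (mod 401)
200^8 ≡ 224 (mod 401)
200^10 ≡ 56 (mod 401)
200^16 ≡ 51 (mod 401)
200^20 ≡ 329 (mod 401)
200^25 ≡ 303 (mod 401)
200^40 ≡ 372 (mod 401)
200^50 ≡ 381 (mod 401)
200^80 ≡ 39 (mod 401)
200^100 ≡ 400 (mod 401)
200^200 ≡ 1 (mod 401) ✓
The order of 200 is 200, so the subgroup it generates has 200 elements.
[(Z/401Z)^× : ⟨200⟩] = 400/200 = 2.

2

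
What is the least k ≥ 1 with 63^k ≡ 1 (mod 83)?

By Lagrange's theorem, ord_83(63) divides φ(83) = 83 − 1 = 82 = 2 · 41.
Divisors of 82: 1, 2, 41, 82.
Evaluate successive powers at the divisors of 82:
63^1 ≡ 63 (mod 83)
63^2 ≡ 68 (mod 83)
63^41 ≡ 1 (mod 83) ✓
Therefore the multiplicative order of 63 modulo 83 is 41.

41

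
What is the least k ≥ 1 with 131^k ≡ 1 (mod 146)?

72

Since 131 ∈ (Z/146Z)^×, its order divides φ(146) = φ(2)·φ(73) = 1·72 = 72 = 2^3 · 3^2.
Divisors of 72: 1, 2, 3, 4, 6, 8, 9, 12, 18, 24, 36, 72.
Test each divisor d:
131^1 ≡ 131
131^2 ≡ 79
131^3 ≡ 129
131^4 ≡ 109
131^6 ≡ 143
131^8 ≡ 55
131^9 ≡ 51
131^12 ≡ 9
131^18 ≡ 119
131^24 ≡ 81
131^36 ≡ 145
131^72 ≡ 1
The smallest such exponent is 72, so the order of 131 is 72.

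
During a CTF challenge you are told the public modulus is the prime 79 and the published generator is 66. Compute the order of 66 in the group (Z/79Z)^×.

Since 66 ∈ (Z/79Z)^×, its order divides φ(79) = 79 − 1 = 78 = 2 · 3 · 13.
Divisors of 78: 1, 2, 3, 6, 13, 26, 39, 78.
Test each divisor d:
66^1 ≡ 66 (mod 79)
66^2 ≡ 11 (mod 79)
66^3 ≡ 15 (mod 79)
66^6 ≡ 67 (mod 79)
66^13 ≡ 24 (mod 79)
66^26 ≡ 23 (mod 79)
66^39 ≡ 78 (mod 79)
66^78 ≡ 1 (mod 79) ✓
The smallest such exponent is 78, so the order of 66 is 78.

78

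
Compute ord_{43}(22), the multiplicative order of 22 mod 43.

By Lagrange's theorem, ord_43(22) divides φ(43) = 43 − 1 = 42 = 2 · 3 · 7.
Divisors of 42: 1, 2, 3, 6, 7, 14, 21, 42.
Evaluate successive powers at the divisors of 42:
22^1 ≡ 22 (mod 43)
22^2 ≡ 11 (mod 43)
22^3 ≡ 27 (mod 43)
22^6 ≡ 41 (mod 43)
22^7 ≡ 42 (mod 43)
22^14 ≡ 1 (mod 43) ✓
Hence ord(22) = 14.

14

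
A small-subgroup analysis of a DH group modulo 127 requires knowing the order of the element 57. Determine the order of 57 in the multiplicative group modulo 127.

ord(57) | φ(127) = 127 − 1 = 126 = 2 · 3^2 · 7.
Divisors of 126: 1, 2, 3, 6, 7, 9, 14, 18, 21, 42, 63, 126.
Evaluate successive powers at the divisors of 126:
57^1 ≡ 57 (mod 127)
57^2 ≡ 74 (mod 127)
57^3 ≡ 27 (mod 127)
57^6 ≡ 94 (mod 127)
57^7 ≡ 24 (mod 127)
57^9 ≡ 125 (mod 127)
57^14 ≡ 68 (mod 127)
57^18 ≡ 4 (mod 127)
57^21 ≡ 108 (mod 127)
57^42 ≡ 107 (mod 127)
57^63 ≡ 126 (mod 127)
57^126 ≡ 1 (mod 127) ✓
Hence ord(57) = 126.

126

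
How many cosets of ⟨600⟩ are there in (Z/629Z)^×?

12

The order of 600 must divide φ(629) = φ(17·37) = (17−1)·(37−1) = 16·36 = 576 = 2^6 · 3^2.
Divisors of 576: 1, 2, 3, 4, 6, 8, 9, 12, 16, 18, 24, 32, 36, 48, 64, 72, 96, 144, 192, 288, 576.
Test each divisor d:
600^1 ≡ 600
600^2 ≡ 212
600^3 ≡ 142
600^4 ≡ 285
600^6 ≡ 36
600^8 ≡ 84
600^9 ≡ 80
600^12 ≡ 38
600^16 ≡ 137
600^18 ≡ 110
600^24 ≡ 186
600^32 ≡ 528
600^36 ≡ 149
600^48 ≡ 1
Thus |⟨600⟩| = ord(600) = 48.
Index = |(Z/629Z)^×| / |⟨600⟩| = 576 / 48 = 12.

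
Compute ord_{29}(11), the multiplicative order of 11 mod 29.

By Lagrange's theorem, ord_29(11) divides φ(29) = 29 − 1 = 28 = 2^2 · 7.
Divisors of 28: 1, 2, 4, 7, 14, 28.
Test each divisor d:
11^1 ≡ 11 (mod 29)
11^2 ≡ 5 (mod 29)
11^4 ≡ 25 (mod 29)
11^7 ≡ 12 (mod 29)
11^14 ≡ 28 (mod 29)
11^28 ≡ 1 (mod 29) ✓
Therefore the multiplicative order of 11 modulo 29 is 28.

28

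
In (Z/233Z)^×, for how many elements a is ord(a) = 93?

0

φ(233) = 233 − 1 = 232 = 2^3 · 29.
(Z/233Z)^× is cyclic (|G| = 232); a cyclic group of order m has exactly φ(d) elements of each order d | m, and none otherwise.
Here 232 is not a multiple of 93, so there are no elements of order 93.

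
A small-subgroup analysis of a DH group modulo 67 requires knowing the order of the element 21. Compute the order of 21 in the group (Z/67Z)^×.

33

ord(21) | φ(67) = 67 − 1 = 66 = 2 · 3 · 11.
Divisors of 66: 1, 2, 3, 6, 11, 22, 33, 66.
Compute 21^d (mod 67) for the divisors d until we hit 1:
21^1 ≡ 21 (mod 67)
21^2 ≡ 39 (mod 67)
21^3 ≡ 15 (mod 67)
21^6 ≡ 24 (mod 67)
21^11 ≡ 37 (mod 67)
21^22 ≡ 29 (mod 67)
21^33 ≡ 1 (mod 67) ✓
The smallest such exponent is 33, so the order of 21 is 33.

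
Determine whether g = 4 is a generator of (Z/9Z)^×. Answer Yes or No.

No

φ(9) = φ(3^2) = 3·(3−1) = 6 = 2 · 3.
An element g generates (Z/9Z)^× iff g^(6/q) ≢ 1 (mod 9) for each prime q ∈ {2, 3}.
4^3 ≡ 1 (mod 9)  [q = 2: ≡ 1 ✗]
4^2 ≡ 7 (mod 9)  [q = 3: ≢ 1 ✓]
Since 4^3 ≡ 1, the order of 4 divides 3 < 6, so 4 is not a primitive root.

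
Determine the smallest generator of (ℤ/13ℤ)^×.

2

φ(13) = 13 − 1 = 12 = 2^2 · 3.
Test candidates g = 2, 3, … against the prime factors q ∈ {2, 3} of φ(13): g is a generator iff g^(12/q) ≢ 1 for every such q.
g = 2: 2^6 ≡ 12; 2^4 ≡ 3 — none is 1, so 2 is a primitive root.
Hence the least primitive root of 13 is 2.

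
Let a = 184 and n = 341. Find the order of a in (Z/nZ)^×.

10

ord(184) | φ(341) = φ(11·31) = (11−1)·(31−1) = 10·30 = 300 = 2^2 · 3 · 5^2.
Divisors of 300: 1, 2, 3, 4, 5, 6, 10, 12, 15, 20, 25, 30, 50, 60, 75, 100, 150, 300.
Compute 184^d (mod 341) for the divisors d until we hit 1:
184^1 ≡ 184 (mod 341)
184^2 ≡ 97 (mod 341)
184^3 ≡ 116 (mod 341)
184^4 ≡ 202 (mod 341)
184^5 ≡ 340 (mod 341)
184^6 ≡ 157 (mod 341)
184^10 ≡ 1 (mod 341) ✓
The smallest such exponent is 10, so the order of 184 is 10.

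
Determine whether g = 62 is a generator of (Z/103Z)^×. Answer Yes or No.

Yes

φ(103) = 103 − 1 = 102 = 2 · 3 · 17.
Test 62^(102/q) mod 103 for each prime factor q of 102:
62^51 ≡ 102 (mod 103)  [q = 2: ≢ 1 ✓]
62^34 ≡ 46 (mod 103)  [q = 3: ≢ 1 ✓]
62^6 ≡ 93 (mod 103)  [q = 17: ≢ 1 ✓]
None equal 1, so ord_103(62) = 102: 62 is a primitive root.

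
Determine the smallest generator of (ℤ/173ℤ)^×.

2

φ(173) = 173 − 1 = 172 = 2^2 · 43.
Test candidates g = 2, 3, … against the prime factors q ∈ {2, 43} of φ(173): g is a generator iff g^(172/q) ≢ 1 for every such q.
g = 2: 2^86 ≡ 172; 2^4 ≡ 16 — none is 1, so 2 is a primitive root.
Hence the least primitive root of 173 is 2.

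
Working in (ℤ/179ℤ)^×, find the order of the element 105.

178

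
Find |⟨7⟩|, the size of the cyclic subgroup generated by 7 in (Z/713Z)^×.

ord(7) | φ(713) = φ(23·31) = (23−1)·(31−1) = 22·30 = 660 = 2^2 · 3 · 5 · 11.
Divisors of 660: 1, 2, 3, 4, 5, 6, 10, 11, 12, 15, 20, 22, 30, 33, 44, 55, 60, 66, 110, 132, 165, 220, 330, 660.
Compute 7^d (mod 713) for the divisors d until we hit 1:
7^1 ≡ 7 (mod 713)
7^2 ≡ 49 (mod 713)
7^3 ≡ 343 (mod 713)
7^4 ≡ 262 (mod 713)
7^5 ≡ 408 (mod 713)
7^6 ≡ 4 (mod 713)
7^10 ≡ 335 (mod 713)
7^11 ≡ 206 (mod 713)
7^12 ≡ 16 (mod 713)
7^15 ≡ 497 (mod 713)
7^20 ≡ 284 (mod 713)
7^22 ≡ 369 (mod 713)
7^30 ≡ 311 (mod 713)
7^33 ≡ 436 (mod 713)
7^44 ≡ 691 (mod 713)
7^55 ≡ 459 (mod 713)
7^60 ≡ 466 (mod 713)
7^66 ≡ 438 (mod 713)
7^110 ≡ 346 (mod 713)
7^132 ≡ 47 (mod 713)
7^165 ≡ 528 (mod 713)
7^220 ≡ 645 (mod 713)
7^330 ≡ 1 (mod 713) ✓
Therefore the multiplicative order of 7 modulo 713 is 330.

330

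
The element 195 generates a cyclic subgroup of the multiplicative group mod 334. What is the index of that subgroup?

2

By Lagrange's theorem, ord_334(195) divides φ(334) = φ(2)·φ(167) = 1·166 = 166 = 2 · 83.
Divisors of 166: 1, 2, 83, 166.
Test each divisor d:
195^1 ≡ 195 (mod 334)
195^2 ≡ 283 (mod 334)
195^83 ≡ 1 (mod 334) ✓
The order of 195 is 83, so the subgroup it generates has 83 elements.
[(Z/334Z)^× : ⟨195⟩] = 166/83 = 2.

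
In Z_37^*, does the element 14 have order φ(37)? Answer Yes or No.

No

φ(37) = 37 − 1 = 36 = 2^2 · 3^2.
An element g generates (Z/37Z)^× iff g^(36/q) ≢ 1 (mod 37) for each prime q ∈ {2, 3}.
14^18 ≡ 36 (mod 37)  [q = 2: ≢ 1 ✓]
14^12 ≡ 1 (mod 37)  [q = 3: ≡ 1 ✗]
Since 14^12 ≡ 1, the order of 14 divides 12 < 36, so 14 is not a primitive root.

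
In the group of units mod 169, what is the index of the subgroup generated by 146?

52

By Lagrange's theorem, ord_169(146) divides φ(169) = φ(13^2) = 13·(13−1) = 156 = 2^2 · 3 · 13.
Divisors of 156: 1, 2, 3, 4, 6, 12, 13, 26, 39, 52, 78, 156.
Check 146^d mod 169 for each divisor in increasing order:
146^1 ≡ 146 (mod 169)
146^2 ≡ 22 (mod 169)
146^3 ≡ 1 (mod 169) ✓
So ord_169(146) = 3, hence |⟨146⟩| = 3.
Index = |(Z/169Z)^×| / |⟨146⟩| = 156 / 3 = 52.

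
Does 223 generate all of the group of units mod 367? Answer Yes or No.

Yes

φ(367) = 367 − 1 = 366 = 2 · 3 · 61.
It suffices to check that the order of 223 is not a proper divisor of 366: compute 223^(366/q) for q ∈ {2, 3, 61}.
223^183 ≡ 366 (mod 367)  [q = 2: ≢ 1 ✓]
223^122 ≡ 283 (mod 367)  [q = 3: ≢ 1 ✓]
223^6 ≡ 46 (mod 367)  [q = 61: ≢ 1 ✓]
Every test exponent gives a nontrivial residue, hence 223 generates the full group.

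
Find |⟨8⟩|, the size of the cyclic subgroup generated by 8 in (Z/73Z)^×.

ord(8) | φ(73) = 73 − 1 = 72 = 2^3 · 3^2.
Divisors of 72: 1, 2, 3, 4, 6, 8, 9, 12, 18, 24, 36, 72.
Test each divisor d:
8^1 ≡ 8 (mod 73)
8^2 ≡ 64 (mod 73)
8^3 ≡ 1 (mod 73) ✓
So ord_73(8) = 3.

3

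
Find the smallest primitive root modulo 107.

2

φ(107) = 107 − 1 = 106 = 2 · 53.
g is a primitive root iff g^(106/q) ≢ 1 (mod 107) for each prime q ∈ {2, 53}.
g = 2: 2^53 ≡ 106; 2^2 ≡ 4 — none is 1, so 2 is a primitive root.
Hence the least primitive root of 107 is 2.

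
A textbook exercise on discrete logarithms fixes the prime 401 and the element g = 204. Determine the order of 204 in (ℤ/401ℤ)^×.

100

By Lagrange's theorem, ord_401(204) divides φ(401) = 401 − 1 = 400 = 2^4 · 5^2.
Divisors of 400: 1, 2, 4, 5, 8, 10, 16, 20, 25, 40, 50, 80, 100, 200, 400.
Compute 204^d (mod 401) for the divisors d until we hit 1:
204^1 ≡ 204 (mod 401)
204^2 ≡ 313 (mod 401)
204^4 ≡ 125 (mod 401)
204^5 ≡ 237 (mod 401)
204^8 ≡ 387 (mod 401)
204^10 ≡ 29 (mod 401)
204^16 ≡ 196 (mod 401)
204^20 ≡ 39 (mod 401)
204^25 ≡ 20 (mod 401)
204^40 ≡ 318 (mod 401)
204^50 ≡ 400 (mod 401)
204^80 ≡ 72 (mod 401)
204^100 ≡ 1 (mod 401) ✓
So ord_401(204) = 100.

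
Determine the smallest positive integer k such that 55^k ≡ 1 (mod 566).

Since 55 ∈ (Z/566Z)^×, its order divides φ(566) = φ(2)·φ(283) = 1·282 = 282 = 2 · 3 · 47.
Divisors of 282: 1, 2, 3, 6, 47, 94, 141, 282.
Compute 55^d (mod 566) for the divisors d until we hit 1:
55^1 ≡ 55 (mod 566)
55^2 ≡ 195 (mod 566)
55^3 ≡ 537 (mod 566)
55^6 ≡ 275 (mod 566)
55^47 ≡ 239 (mod 566)
55^94 ≡ 521 (mod 566)
55^141 ≡ 565 (mod 566)
55^282 ≡ 1 (mod 566) ✓
Hence ord(55) = 282.

282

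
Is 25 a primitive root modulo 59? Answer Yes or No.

No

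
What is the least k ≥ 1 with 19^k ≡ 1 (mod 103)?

The order of 19 must divide φ(103) = 103 − 1 = 102 = 2 · 3 · 17.
Divisors of 102: 1, 2, 3, 6, 17, 34, 51, 102.
Test each divisor d:
19^1 ≡ 19 (mod 103)
19^2 ≡ 52 (mod 103)
19^3 ≡ 61 (mod 103)
19^6 ≡ 13 (mod 103)
19^17 ≡ 56 (mod 103)
19^34 ≡ 46 (mod 103)
19^51 ≡ 1 (mod 103) ✓
The smallest such exponent is 51, so the order of 19 is 51.

51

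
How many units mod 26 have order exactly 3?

2

φ(26) = φ(2)·φ(13) = 1·12 = 12 = 2^2 · 3.
In a cyclic group of order 12, there are φ(d) elements of order d for each divisor d of 12, and zero for non-divisors.
3 | 12, and φ(3) = 3 − 1 = 2.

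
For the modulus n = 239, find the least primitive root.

φ(239) = 239 − 1 = 238 = 2 · 7 · 17.
Test candidates g = 2, 3, … against the prime factors q ∈ {2, 7, 17} of φ(239): g is a generator iff g^(238/q) ≢ 1 for every such q.
g = 2: 2^119 ≡ 1 — hits 1, so not a primitive root.
g = 3: 3^119 ≡ 1 — hits 1, so not a primitive root.
g = 4: 4^119 ≡ 1 — hits 1, so not a primitive root.
g = 5: 5^119 ≡ 1 — hits 1, so not a primitive root.
g = 6: 6^119 ≡ 1 — hits 1, so not a primitive root.
g = 7: 7^119 ≡ 238; 7^34 ≡ 24; 7^14 ≡ 211 — none is 1, so 7 is a primitive root.
The smallest primitive root modulo 239 is 7.

7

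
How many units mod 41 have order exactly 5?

4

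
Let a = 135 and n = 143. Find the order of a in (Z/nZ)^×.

20

By Lagrange's theorem, ord_143(135) divides φ(143) = φ(11·13) = (11−1)·(13−1) = 10·12 = 120 = 2^3 · 3 · 5.
Divisors of 120: 1, 2, 3, 4, 5, 6, 8, 10, 12, 15, 20, 24, 30, 40, 60, 120.
Evaluate successive powers at the divisors of 120:
135^1 ≡ 135 (mod 143)
135^2 ≡ 64 (mod 143)
135^3 ≡ 60 (mod 143)
135^4 ≡ 92 (mod 143)
135^5 ≡ 122 (mod 143)
135^6 ≡ 25 (mod 143)
135^8 ≡ 27 (mod 143)
135^10 ≡ 12 (mod 143)
135^12 ≡ 53 (mod 143)
135^15 ≡ 34 (mod 143)
135^20 ≡ 1 (mod 143) ✓
Therefore the multiplicative order of 135 modulo 143 is 20.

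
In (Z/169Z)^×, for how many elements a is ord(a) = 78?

φ(169) = φ(13^2) = 13·(13−1) = 156 = 2^2 · 3 · 13.
In a cyclic group of order 156, there are φ(d) elements of order d for each divisor d of 156, and zero for non-divisors.
78 = 2 · 3 · 13 divides 156, and φ(78) = 24.

24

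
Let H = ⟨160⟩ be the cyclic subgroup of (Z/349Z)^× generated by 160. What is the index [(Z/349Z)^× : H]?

The order of 160 must divide φ(349) = 349 − 1 = 348 = 2^2 · 3 · 29.
Divisors of 348: 1, 2, 3, 4, 6, 12, 29, 58, 87, 116, 174, 348.
Test each divisor d:
160^1 ≡ 160 (mod 349)
160^2 ≡ 123 (mod 349)
160^3 ≡ 136 (mod 349)
160^4 ≡ 122 (mod 349)
160^6 ≡ 348 (mod 349)
160^12 ≡ 1 (mod 349) ✓
So ord_349(160) = 12, hence |⟨160⟩| = 12.
The index is φ(349) / ord(160) = 348 / 12 = 29.

29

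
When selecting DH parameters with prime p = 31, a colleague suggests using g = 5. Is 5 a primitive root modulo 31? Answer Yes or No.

No

φ(31) = 31 − 1 = 30 = 2 · 3 · 5.
5 is a primitive root mod 31 iff 5^(φ(31)/q) ≢ 1 for every prime q | φ(31), i.e. q ∈ {2, 3, 5}.
5^15 ≡ 1 (mod 31)  [q = 2: ≡ 1 ✗]
5^10 ≡ 5 (mod 31)  [q = 3: ≢ 1 ✓]
5^6 ≡ 1 (mod 31)  [q = 5: ≡ 1 ✗]
Since 5^15 ≡ 1, the order of 5 divides 15 < 30, so 5 is not a primitive root.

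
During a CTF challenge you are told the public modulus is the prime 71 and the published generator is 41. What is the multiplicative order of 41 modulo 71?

14

By Lagrange's theorem, ord_71(41) divides φ(71) = 71 − 1 = 70 = 2 · 5 · 7.
Divisors of 70: 1, 2, 5, 7, 10, 14, 35, 70.
Test each divisor d:
41^1 ≡ 41 (mod 71)
41^2 ≡ 48 (mod 71)
41^5 ≡ 34 (mod 71)
41^7 ≡ 70 (mod 71)
41^10 ≡ 20 (mod 71)
41^14 ≡ 1 (mod 71) ✓
So ord_71(41) = 14.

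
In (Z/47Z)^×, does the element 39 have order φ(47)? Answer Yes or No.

Yes

φ(47) = 47 − 1 = 46 = 2 · 23.
An element g generates (Z/47Z)^× iff g^(46/q) ≢ 1 (mod 47) for each prime q ∈ {2, 23}.
39^23 ≡ 46 (mod 47)  [q = 2: ≢ 1 ✓]
39^2 ≡ 17 (mod 47)  [q = 23: ≢ 1 ✓]
Every test exponent gives a nontrivial residue, hence 39 generates the full group.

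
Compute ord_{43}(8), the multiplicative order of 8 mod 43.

14

By Lagrange's theorem, ord_43(8) divides φ(43) = 43 − 1 = 42 = 2 · 3 · 7.
Divisors of 42: 1, 2, 3, 6, 7, 14, 21, 42.
Compute 8^d (mod 43) for the divisors d until we hit 1:
8^1 ≡ 8 (mod 43)
8^2 ≡ 21 (mod 43)
8^3 ≡ 39 (mod 43)
8^6 ≡ 16 (mod 43)
8^7 ≡ 42 (mod 43)
8^14 ≡ 1 (mod 43) ✓
Therefore the multiplicative order of 8 modulo 43 is 14.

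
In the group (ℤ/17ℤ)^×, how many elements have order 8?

4

φ(17) = 17 − 1 = 16 = 2^4.
(Z/17Z)^× is cyclic (|G| = 16); a cyclic group of order m has exactly φ(d) elements of each order d | m, and none otherwise.
8 = 2^3 divides 16, and φ(8) = 4.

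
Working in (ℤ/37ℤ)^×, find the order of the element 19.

36

By Lagrange's theorem, ord_37(19) divides φ(37) = 37 − 1 = 36 = 2^2 · 3^2.
Divisors of 36: 1, 2, 3, 4, 6, 9, 12, 18, 36.
Evaluate successive powers at the divisors of 36:
19^1 ≡ 19 (mod 37)
19^2 ≡ 28 (mod 37)
19^3 ≡ 14 (mod 37)
19^4 ≡ 7 (mod 37)
19^6 ≡ 11 (mod 37)
19^9 ≡ 6 (mod 37)
19^12 ≡ 10 (mod 37)
19^18 ≡ 36 (mod 37)
19^36 ≡ 1 (mod 37) ✓
The smallest such exponent is 36, so the order of 19 is 36.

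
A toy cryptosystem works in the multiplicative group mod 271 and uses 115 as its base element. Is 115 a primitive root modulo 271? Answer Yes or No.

No

φ(271) = 271 − 1 = 270 = 2 · 3^3 · 5.
It suffices to check that the order of 115 is not a proper divisor of 270: compute 115^(270/q) for q ∈ {2, 3, 5}.
115^135 ≡ 270 (mod 271)  [q = 2: ≢ 1 ✓]
115^90 ≡ 28 (mod 271)  [q = 3: ≢ 1 ✓]
115^54 ≡ 1 (mod 271)  [q = 5: ≡ 1 ✗]
The check at q = 5 fails, so 115 generates a proper subgroup.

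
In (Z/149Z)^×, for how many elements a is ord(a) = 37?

36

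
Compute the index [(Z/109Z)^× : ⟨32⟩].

The order of 32 must divide φ(109) = 109 − 1 = 108 = 2^2 · 3^3.
Divisors of 108: 1, 2, 3, 4, 6, 9, 12, 18, 27, 36, 54, 108.
Evaluate successive powers at the divisors of 108:
32^1 ≡ 32 (mod 109)
32^2 ≡ 43 (mod 109)
32^3 ≡ 68 (mod 109)
32^4 ≡ 105 (mod 109)
32^6 ≡ 46 (mod 109)
32^9 ≡ 76 (mod 109)
32^12 ≡ 45 (mod 109)
32^18 ≡ 108 (mod 109)
32^27 ≡ 33 (mod 109)
32^36 ≡ 1 (mod 109) ✓
So ord_109(32) = 36, hence |⟨32⟩| = 36.
The index is φ(109) / ord(32) = 108 / 36 = 3.

3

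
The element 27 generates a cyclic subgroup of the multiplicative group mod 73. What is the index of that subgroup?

18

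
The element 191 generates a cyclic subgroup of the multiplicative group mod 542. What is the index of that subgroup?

3

ord(191) | φ(542) = φ(2)·φ(271) = 1·270 = 270 = 2 · 3^3 · 5.
Divisors of 270: 1, 2, 3, 5, 6, 9, 10, 15, 18, 27, 30, 45, 54, 90, 135, 270.
Evaluate successive powers at the divisors of 270:
191^1 ≡ 191 (mod 542)
191^2 ≡ 167 (mod 542)
191^3 ≡ 461 (mod 542)
191^5 ≡ 23 (mod 542)
191^6 ≡ 57 (mod 542)
191^9 ≡ 261 (mod 542)
191^10 ≡ 529 (mod 542)
191^15 ≡ 243 (mod 542)
191^18 ≡ 371 (mod 542)
191^27 ≡ 355 (mod 542)
191^30 ≡ 513 (mod 542)
191^45 ≡ 541 (mod 542)
191^54 ≡ 281 (mod 542)
191^90 ≡ 1 (mod 542) ✓
So ord_542(191) = 90, hence |⟨191⟩| = 90.
The index is φ(542) / ord(191) = 270 / 90 = 3.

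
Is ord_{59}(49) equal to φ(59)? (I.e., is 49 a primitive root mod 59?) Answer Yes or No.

No

φ(59) = 59 − 1 = 58 = 2 · 29.
Test 49^(58/q) mod 59 for each prime factor q of 58:
49^29 ≡ 1 (mod 59)  [q = 2: ≡ 1 ✗]
49^2 ≡ 41 (mod 59)  [q = 29: ≢ 1 ✓]
49^29 ≡ 1 shows ord(49) | 29, strictly less than φ(59); not a primitive root.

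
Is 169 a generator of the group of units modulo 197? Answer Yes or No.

No

φ(197) = 197 − 1 = 196 = 2^2 · 7^2.
It suffices to check that the order of 169 is not a proper divisor of 196: compute 169^(196/q) for q ∈ {2, 7}.
169^98 ≡ 1 (mod 197)  [q = 2: ≡ 1 ✗]
169^28 ≡ 104 (mod 197)  [q = 7: ≢ 1 ✓]
Since 169^98 ≡ 1, the order of 169 divides 98 < 196, so 169 is not a primitive root.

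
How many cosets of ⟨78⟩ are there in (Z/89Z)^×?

ord(78) | φ(89) = 89 − 1 = 88 = 2^3 · 11.
Divisors of 88: 1, 2, 4, 8, 11, 22, 44, 88.
Evaluate successive powers at the divisors of 88:
78^1 ≡ 78 (mod 89)
78^2 ≡ 32 (mod 89)
78^4 ≡ 45 (mod 89)
78^8 ≡ 67 (mod 89)
78^11 ≡ 1 (mod 89) ✓
The order of 78 is 11, so the subgroup it generates has 11 elements.
Index = |(Z/89Z)^×| / |⟨78⟩| = 88 / 11 = 8.

8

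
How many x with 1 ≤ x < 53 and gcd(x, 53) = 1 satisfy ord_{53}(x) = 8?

φ(53) = 53 − 1 = 52 = 2^2 · 13.
(Z/53Z)^× is cyclic (|G| = 52); a cyclic group of order m has exactly φ(d) elements of each order d | m, and none otherwise.
8 does not divide 52, so no element of (Z/53Z)^× has order 8.

0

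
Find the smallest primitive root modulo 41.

φ(41) = 41 − 1 = 40 = 2^3 · 5.
Test candidates g = 2, 3, … against the prime factors q ∈ {2, 5} of φ(41): g is a generator iff g^(40/q) ≢ 1 for every such q.
g = 2: 2^20 ≡ 1 — hits 1, so not a primitive root.
g = 3: 3^20 ≡ 40; 3^8 ≡ 1 — hits 1, so not a primitive root.
g = 4: 4^20 ≡ 1 — hits 1, so not a primitive root.
g = 5: 5^20 ≡ 1 — hits 1, so not a primitive root.
g = 6: 6^20 ≡ 40; 6^8 ≡ 10 — none is 1, so 6 is a primitive root.
The smallest primitive root modulo 41 is 6.

6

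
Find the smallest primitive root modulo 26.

7

φ(26) = φ(2)·φ(13) = 1·12 = 12 = 2^2 · 3.
g is a primitive root iff g^(12/q) ≢ 1 (mod 26) for each prime q ∈ {2, 3}.
g = 2: gcd(2, 26) = 2 > 1, not a unit — skip.
g = 3: 3^6 ≡ 1 — hits 1, so not a primitive root.
g = 4: gcd(4, 26) = 2 > 1, not a unit — skip.
g = 5: 5^6 ≡ 25; 5^4 ≡ 1 — hits 1, so not a primitive root.
g = 6: gcd(6, 26) = 2 > 1, not a unit — skip.
g = 7: 7^6 ≡ 25; 7^4 ≡ 9 — none is 1, so 7 is a primitive root.
Hence the least primitive root of 26 is 7.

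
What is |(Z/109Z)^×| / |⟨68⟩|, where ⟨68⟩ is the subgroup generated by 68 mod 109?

9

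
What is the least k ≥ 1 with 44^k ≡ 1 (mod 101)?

The order of 44 must divide φ(101) = 101 − 1 = 100 = 2^2 · 5^2.
Divisors of 100: 1, 2, 4, 5, 10, 20, 25, 50, 100.
Check 44^d mod 101 for each divisor in increasing order:
44^1 ≡ 44 (mod 101)
44^2 ≡ 17 (mod 101)
44^4 ≡ 87 (mod 101)
44^5 ≡ 91 (mod 101)
44^10 ≡ 100 (mod 101)
44^20 ≡ 1 (mod 101) ✓
Therefore the multiplicative order of 44 modulo 101 is 20.

20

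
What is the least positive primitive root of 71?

φ(71) = 71 − 1 = 70 = 2 · 5 · 7.
Test candidates g = 2, 3, … against the prime factors q ∈ {2, 5, 7} of φ(71): g is a generator iff g^(70/q) ≢ 1 for every such q.
g = 2: 2^35 ≡ 1 — hits 1, so not a primitive root.
g = 3: 3^35 ≡ 1 — hits 1, so not a primitive root.
g = 4: 4^35 ≡ 1 — hits 1, so not a primitive root.
g = 5: 5^35 ≡ 1 — hits 1, so not a primitive root.
g = 6: 6^35 ≡ 1 — hits 1, so not a primitive root.
g = 7: 7^35 ≡ 70; 7^14 ≡ 54; 7^10 ≡ 45 — none is 1, so 7 is a primitive root.
So 7 is the smallest generator of (Z/71Z)^×.

7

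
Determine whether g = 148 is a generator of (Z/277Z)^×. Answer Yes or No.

φ(277) = 277 − 1 = 276 = 2^2 · 3 · 23.
It suffices to check that the order of 148 is not a proper divisor of 276: compute 148^(276/q) for q ∈ {2, 3, 23}.
148^138 ≡ 276 (mod 277)  [q = 2: ≢ 1 ✓]
148^92 ≡ 1 (mod 277)  [q = 3: ≡ 1 ✗]
148^12 ≡ 273 (mod 277)  [q = 23: ≢ 1 ✓]
148^92 ≡ 1 shows ord(148) | 92, strictly less than φ(277); not a primitive root.

No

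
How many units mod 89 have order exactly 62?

φ(89) = 89 − 1 = 88 = 2^3 · 11.
(Z/89Z)^× is cyclic (|G| = 88); a cyclic group of order m has exactly φ(d) elements of each order d | m, and none otherwise.
Here 88 is not a multiple of 62, so there are no elements of order 62.

0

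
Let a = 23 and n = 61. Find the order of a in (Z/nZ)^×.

20

ord(23) | φ(61) = 61 − 1 = 60 = 2^2 · 3 · 5.
Divisors of 60: 1, 2, 3, 4, 5, 6, 10, 12, 15, 20, 30, 60.
Evaluate successive powers at the divisors of 60:
23^1 ≡ 23 (mod 61)
23^2 ≡ 41 (mod 61)
23^3 ≡ 28 (mod 61)
23^4 ≡ 34 (mod 61)
23^5 ≡ 50 (mod 61)
23^6 ≡ 52 (mod 61)
23^10 ≡ 60 (mod 61)
23^12 ≡ 20 (mod 61)
23^15 ≡ 11 (mod 61)
23^20 ≡ 1 (mod 61) ✓
The smallest such exponent is 20, so the order of 23 is 20.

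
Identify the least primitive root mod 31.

φ(31) = 31 − 1 = 30 = 2 · 3 · 5.
Test candidates g = 2, 3, … against the prime factors q ∈ {2, 3, 5} of φ(31): g is a generator iff g^(30/q) ≢ 1 for every such q.
g = 2: 2^15 ≡ 1 — hits 1, so not a primitive root.
g = 3: 3^15 ≡ 30; 3^10 ≡ 25; 3^6 ≡ 16 — none is 1, so 3 is a primitive root.
The smallest primitive root modulo 31 is 3.

3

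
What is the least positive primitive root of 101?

2

φ(101) = 101 − 1 = 100 = 2^2 · 5^2.
Test candidates g = 2, 3, … against the prime factors q ∈ {2, 5} of φ(101): g is a generator iff g^(100/q) ≢ 1 for every such q.
g = 2: 2^50 ≡ 100; 2^20 ≡ 95 — none is 1, so 2 is a primitive root.
So 2 is the smallest generator of (Z/101Z)^×.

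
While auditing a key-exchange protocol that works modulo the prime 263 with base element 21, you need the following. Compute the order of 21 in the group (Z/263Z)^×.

ord(21) | φ(263) = 263 − 1 = 262 = 2 · 131.
Divisors of 262: 1, 2, 131, 262.
Test each divisor d:
21^1 ≡ 21
21^2 ≡ 178
21^131 ≡ 262
21^262 ≡ 1
So ord_263(21) = 262.

262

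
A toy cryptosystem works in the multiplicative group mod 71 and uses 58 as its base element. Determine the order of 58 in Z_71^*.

35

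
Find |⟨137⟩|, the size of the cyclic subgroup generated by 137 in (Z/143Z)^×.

60

Since 137 ∈ (Z/143Z)^×, its order divides φ(143) = φ(11·13) = (11−1)·(13−1) = 10·12 = 120 = 2^3 · 3 · 5.
Divisors of 120: 1, 2, 3, 4, 5, 6, 8, 10, 12, 15, 20, 24, 30, 40, 60, 120.
Evaluate successive powers at the divisors of 120:
137^1 ≡ 137 (mod 143)
137^2 ≡ 36 (mod 143)
137^3 ≡ 70 (mod 143)
137^4 ≡ 9 (mod 143)
137^5 ≡ 89 (mod 143)
137^6 ≡ 38 (mod 143)
137^8 ≡ 81 (mod 143)
137^10 ≡ 56 (mod 143)
137^12 ≡ 14 (mod 143)
137^15 ≡ 122 (mod 143)
137^20 ≡ 133 (mod 143)
137^24 ≡ 53 (mod 143)
137^30 ≡ 12 (mod 143)
137^40 ≡ 100 (mod 143)
137^60 ≡ 1 (mod 143) ✓
Hence ord(137) = 60.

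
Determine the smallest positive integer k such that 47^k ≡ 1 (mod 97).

Since 47 ∈ (Z/97Z)^×, its order divides φ(97) = 97 − 1 = 96 = 2^5 · 3.
Divisors of 96: 1, 2, 3, 4, 6, 8, 12, 16, 24, 32, 48, 96.
Test each divisor d:
47^1 ≡ 47 (mod 97)
47^2 ≡ 75 (mod 97)
47^3 ≡ 33 (mod 97)
47^4 ≡ 96 (mod 97)
47^6 ≡ 22 (mod 97)
47^8 ≡ 1 (mod 97) ✓
Therefore the multiplicative order of 47 modulo 97 is 8.

8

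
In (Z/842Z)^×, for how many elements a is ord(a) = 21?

φ(842) = φ(2)·φ(421) = 1·420 = 420 = 2^2 · 3 · 5 · 7.
Since (Z/842Z)^× is cyclic of order 420, the number of elements of order d is φ(d) when d | 420 and 0 otherwise.
21 = 3 · 7 divides 420, and φ(21) = 12.

12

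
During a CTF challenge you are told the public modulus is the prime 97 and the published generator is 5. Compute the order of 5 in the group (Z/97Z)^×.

96

ord(5) | φ(97) = 97 − 1 = 96 = 2^5 · 3.
Divisors of 96: 1, 2, 3, 4, 6, 8, 12, 16, 24, 32, 48, 96.
Evaluate successive powers at the divisors of 96:
5^1 ≡ 5 (mod 97)
5^2 ≡ 25 (mod 97)
5^3 ≡ 28 (mod 97)
5^4 ≡ 43 (mod 97)
5^6 ≡ 8 (mod 97)
5^8 ≡ 6 (mod 97)
5^12 ≡ 64 (mod 97)
5^16 ≡ 36 (mod 97)
5^24 ≡ 22 (mod 97)
5^32 ≡ 35 (mod 97)
5^48 ≡ 96 (mod 97)
5^96 ≡ 1 (mod 97) ✓
Therefore the multiplicative order of 5 modulo 97 is 96.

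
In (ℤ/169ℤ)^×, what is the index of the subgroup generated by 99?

ord(99) | φ(169) = φ(13^2) = 13·(13−1) = 156 = 2^2 · 3 · 13.
Divisors of 156: 1, 2, 3, 4, 6, 12, 13, 26, 39, 52, 78, 156.
Evaluate successive powers at the divisors of 156:
99^1 ≡ 99
99^2 ≡ 168
99^3 ≡ 70
99^4 ≡ 1
So ord_169(99) = 4, hence |⟨99⟩| = 4.
The index is φ(169) / ord(99) = 156 / 4 = 39.

39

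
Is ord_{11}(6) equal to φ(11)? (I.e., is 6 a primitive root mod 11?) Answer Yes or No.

φ(11) = 11 − 1 = 10 = 2 · 5.
6 is a primitive root mod 11 iff 6^(φ(11)/q) ≢ 1 for every prime q | φ(11), i.e. q ∈ {2, 5}.
6^5 ≡ 10 (mod 11)  [q = 2: ≢ 1 ✓]
6^2 ≡ 3 (mod 11)  [q = 5: ≢ 1 ✓]
Every test exponent gives a nontrivial residue, hence 6 generates the full group.

Yes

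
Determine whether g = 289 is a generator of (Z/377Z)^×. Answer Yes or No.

No

377 = 13 · 29 is a product of two distinct odd primes, so (Z/377Z)^× ≅ (Z/13Z)^× × (Z/29Z)^× is not cyclic.
No primitive root modulo 377 exists; in particular 289 is not one.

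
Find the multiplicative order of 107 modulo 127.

3

By Lagrange's theorem, ord_127(107) divides φ(127) = 127 − 1 = 126 = 2 · 3^2 · 7.
Divisors of 126: 1, 2, 3, 6, 7, 9, 14, 18, 21, 42, 63, 126.
Evaluate successive powers at the divisors of 126:
107^1 ≡ 107 (mod 127)
107^2 ≡ 19 (mod 127)
107^3 ≡ 1 (mod 127) ✓
So ord_127(107) = 3.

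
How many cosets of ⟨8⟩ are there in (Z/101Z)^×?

Since 8 ∈ (Z/101Z)^×, its order divides φ(101) = 101 − 1 = 100 = 2^2 · 5^2.
Divisors of 100: 1, 2, 4, 5, 10, 20, 25, 50, 100.
Check 8^d mod 101 for each divisor in increasing order:
8^1 ≡ 8 (mod 101)
8^2 ≡ 64 (mod 101)
8^4 ≡ 56 (mod 101)
8^5 ≡ 44 (mod 101)
8^10 ≡ 17 (mod 101)
8^20 ≡ 87 (mod 101)
8^25 ≡ 91 (mod 101)
8^50 ≡ 100 (mod 101)
8^100 ≡ 1 (mod 101) ✓
So ord_101(8) = 100, hence |⟨8⟩| = 100.
[(Z/101Z)^× : ⟨8⟩] = 100/100 = 1.

1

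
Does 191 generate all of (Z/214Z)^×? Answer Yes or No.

Yes

φ(214) = φ(2)·φ(107) = 1·106 = 106 = 2 · 53.
191 is a primitive root mod 214 iff 191^(φ(214)/q) ≢ 1 for every prime q | φ(214), i.e. q ∈ {2, 53}.
191^53 ≡ 213 (mod 214)  [q = 2: ≢ 1 ✓]
191^2 ≡ 101 (mod 214)  [q = 53: ≢ 1 ✓]
All checks pass, so 191 has order 106 and is a primitive root modulo 214.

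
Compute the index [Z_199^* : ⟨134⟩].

By Lagrange's theorem, ord_199(134) divides φ(199) = 199 − 1 = 198 = 2 · 3^2 · 11.
Divisors of 198: 1, 2, 3, 6, 9, 11, 18, 22, 33, 66, 99, 198.
Check 134^d mod 199 for each divisor in increasing order:
134^1 ≡ 134 (mod 199)
134^2 ≡ 46 (mod 199)
134^3 ≡ 194 (mod 199)
134^6 ≡ 25 (mod 199)
134^9 ≡ 74 (mod 199)
134^11 ≡ 21 (mod 199)
134^18 ≡ 103 (mod 199)
134^22 ≡ 43 (mod 199)
134^33 ≡ 107 (mod 199)
134^66 ≡ 106 (mod 199)
134^99 ≡ 198 (mod 199)
134^198 ≡ 1 (mod 199) ✓
The order of 134 is 198, so the subgroup it generates has 198 elements.
[(Z/199Z)^× : ⟨134⟩] = 198/198 = 1.

1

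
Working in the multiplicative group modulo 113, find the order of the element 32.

28

The order of 32 must divide φ(113) = 113 − 1 = 112 = 2^4 · 7.
Divisors of 112: 1, 2, 4, 7, 8, 14, 16, 28, 56, 112.
Compute 32^d (mod 113) for the divisors d until we hit 1:
32^1 ≡ 32
32^2 ≡ 7
32^4 ≡ 49
32^7 ≡ 15
32^8 ≡ 28
32^14 ≡ 112
32^16 ≡ 106
32^28 ≡ 1
The smallest such exponent is 28, so the order of 32 is 28.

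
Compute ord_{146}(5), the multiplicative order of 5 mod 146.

72

Since 5 ∈ (Z/146Z)^×, its order divides φ(146) = φ(2)·φ(73) = 1·72 = 72 = 2^3 · 3^2.
Divisors of 72: 1, 2, 3, 4, 6, 8, 9, 12, 18, 24, 36, 72.
Check 5^d mod 146 for each divisor in increasing order:
5^1 ≡ 5 (mod 146)
5^2 ≡ 25 (mod 146)
5^3 ≡ 125 (mod 146)
5^4 ≡ 41 (mod 146)
5^6 ≡ 3 (mod 146)
5^8 ≡ 75 (mod 146)
5^9 ≡ 83 (mod 146)
5^12 ≡ 9 (mod 146)
5^18 ≡ 27 (mod 146)
5^24 ≡ 81 (mod 146)
5^36 ≡ 145 (mod 146)
5^72 ≡ 1 (mod 146) ✓
So ord_146(5) = 72.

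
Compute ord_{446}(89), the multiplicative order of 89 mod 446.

111

The order of 89 must divide φ(446) = φ(2)·φ(223) = 1·222 = 222 = 2 · 3 · 37.
Divisors of 222: 1, 2, 3, 6, 37, 74, 111, 222.
Check 89^d mod 446 for each divisor in increasing order:
89^1 ≡ 89
89^2 ≡ 339
89^3 ≡ 289
89^6 ≡ 119
89^37 ≡ 39
89^74 ≡ 183
89^111 ≡ 1
Therefore the multiplicative order of 89 modulo 446 is 111.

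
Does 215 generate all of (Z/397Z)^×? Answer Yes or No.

φ(397) = 397 − 1 = 396 = 2^2 · 3^2 · 11.
215 is a primitive root mod 397 iff 215^(φ(397)/q) ≢ 1 for every prime q | φ(397), i.e. q ∈ {2, 3, 11}.
215^198 ≡ 396 (mod 397)  [q = 2: ≢ 1 ✓]
215^132 ≡ 362 (mod 397)  [q = 3: ≢ 1 ✓]
215^36 ≡ 333 (mod 397)  [q = 11: ≢ 1 ✓]
Every test exponent gives a nontrivial residue, hence 215 generates the full group.

Yes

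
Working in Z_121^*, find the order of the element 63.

By Lagrange's theorem, ord_121(63) divides φ(121) = φ(11^2) = 11·(11−1) = 110 = 2 · 5 · 11.
Divisors of 110: 1, 2, 5, 10, 11, 22, 55, 110.
Compute 63^d (mod 121) for the divisors d until we hit 1:
63^1 ≡ 63
63^2 ≡ 97
63^5 ≡ 109
63^10 ≡ 23
63^11 ≡ 118
63^22 ≡ 9
63^55 ≡ 120
63^110 ≡ 1
So ord_121(63) = 110.

110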